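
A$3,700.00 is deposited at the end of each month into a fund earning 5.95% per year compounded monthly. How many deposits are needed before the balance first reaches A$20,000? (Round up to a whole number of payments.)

Periodic rate r = 0.0595/12 per month; n is counted in months.
Ordinary annuity FV: 20,000 = 3,700 × [((1+r)^n − 1)/r].
(1+r)^n = 1 + 20,000 × r / 3,700, so n = ln(1 + 20,000·r/3,700) / ln(1+r) = 5.35.
Round up to a whole number of payments: n = 6.

6 payments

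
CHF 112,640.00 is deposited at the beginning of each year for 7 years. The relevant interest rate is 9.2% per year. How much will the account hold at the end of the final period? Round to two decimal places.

CHF 1,138,643.23

This is an annuity due: 7 deposits of CHF 112,640.00 at the beginning of each year.
Periodic rate r = 0.092 per year.
FV = PMT × [((1+r)^n − 1)/r] × (1+r) = 112,640 × [(1+r)^7 − 1] / r × (1+r) = CHF 1,138,643.23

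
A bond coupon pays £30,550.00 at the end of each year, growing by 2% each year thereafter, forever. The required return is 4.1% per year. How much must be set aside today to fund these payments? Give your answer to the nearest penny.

£1,454,761.90

Periodic rate r = 0.041 per year.
Growing perpetuity (Gordon): PV = PMT₁ / (r − g) = 30,550 / (r − 0.02) = £1,454,761.90.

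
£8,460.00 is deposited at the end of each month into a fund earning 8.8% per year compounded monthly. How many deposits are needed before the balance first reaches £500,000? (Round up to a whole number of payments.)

Periodic rate r = 0.088/12 per month; n is counted in months.
Ordinary annuity FV: 500,000 = 8,460 × [((1+r)^n − 1)/r].
(1+r)^n = 1 + 500,000 × r / 8,460, so n = ln(1 + 500,000·r/8,460) / ln(1+r) = 49.28.
Round up to a whole number of payments: n = 50.

50 payments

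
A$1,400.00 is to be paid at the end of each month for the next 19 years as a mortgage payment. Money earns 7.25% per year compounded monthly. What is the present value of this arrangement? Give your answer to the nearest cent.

A$173,038.67

This is an ordinary annuity: 228 payments of A$1,400.00 at the end of each month.
Periodic rate r = 0.0725/12 per month; n is counted in months.
PV = PMT × [(1 − (1+r)^−n)/r] = 1,400 × [1 − (1+r)^−228] / r = A$173,038.67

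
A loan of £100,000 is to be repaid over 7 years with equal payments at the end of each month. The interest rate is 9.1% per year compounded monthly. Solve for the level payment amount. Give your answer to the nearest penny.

£1,613.99

Level ordinary annuity; solve PV = PMT × [(1 − (1+r)^−n)/r] for PMT.
Periodic rate r = 0.091/12 per month; n is counted in months.
With n = 84: PMT = 100,000 / ([(1 − (1+r)^−n)/r]) = £1,613.99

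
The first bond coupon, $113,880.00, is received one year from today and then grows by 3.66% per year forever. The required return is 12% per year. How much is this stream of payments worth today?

$1,365,467.63

Periodic rate r = 0.12 per year.
Growing perpetuity (Gordon): PV = PMT₁ / (r − g) = 113,880 / (r − 0.0366) = $1,365,467.63.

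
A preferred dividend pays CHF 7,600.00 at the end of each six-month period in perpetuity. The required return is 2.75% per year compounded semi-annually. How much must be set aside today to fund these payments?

Periodic rate r = 0.0275/2 per half-year.
Level perpetuity: PV = PMT / r = 7,600 / (0.0275/2) = CHF 552,727.27.

CHF 552,727.27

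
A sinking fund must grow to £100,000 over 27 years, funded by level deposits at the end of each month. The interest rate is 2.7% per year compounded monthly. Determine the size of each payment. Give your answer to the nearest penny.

£210.02

Level ordinary annuity; solve FV = PMT × [((1+r)^n − 1)/r] for PMT.
Periodic rate r = 0.027/12 per month; n is counted in months.
With n = 324: PMT = 100,000 / ([((1+r)^n − 1)/r]) = £210.02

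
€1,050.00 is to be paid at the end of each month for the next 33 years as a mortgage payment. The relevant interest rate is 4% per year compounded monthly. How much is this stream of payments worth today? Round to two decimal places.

€230,667.46

This is an ordinary annuity: 396 payments of €1,050.00 at the end of each month.
Periodic rate r = 0.04/12 per month; n is counted in months.
PV = PMT × [(1 − (1+r)^−n)/r] = 1,050 × [1 − (1+r)^−396] / r = €230,667.46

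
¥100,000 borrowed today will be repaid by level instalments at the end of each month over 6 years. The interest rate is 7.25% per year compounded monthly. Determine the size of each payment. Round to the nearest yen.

Level ordinary annuity; solve PV = PMT × [(1 − (1+r)^−n)/r] for PMT.
Periodic rate r = 0.0725/12 per month; n is counted in months.
With n = 72: PMT = 100,000 / ([(1 − (1+r)^−n)/r]) = ¥1,717

¥1,717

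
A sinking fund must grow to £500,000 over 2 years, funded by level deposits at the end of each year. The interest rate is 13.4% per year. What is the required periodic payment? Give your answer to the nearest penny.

Level ordinary annuity; solve FV = PMT × [((1+r)^n − 1)/r] for PMT.
Periodic rate r = 0.134 per year.
With n = 2: PMT = 500,000 / ([((1+r)^n − 1)/r]) = £234,301.78

£234,301.78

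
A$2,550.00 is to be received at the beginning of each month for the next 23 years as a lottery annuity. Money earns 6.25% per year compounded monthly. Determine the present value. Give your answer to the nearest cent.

This is an annuity due: 276 payments of A$2,550.00 at the beginning of each month.
Periodic rate r = 0.0625/12 per month; n is counted in months.
PV = PMT × [(1 − (1+r)^−n)/r] × (1+r) = 2,550 × [1 − (1+r)^−276] / r × (1+r) = A$374,817.23

A$374,817.23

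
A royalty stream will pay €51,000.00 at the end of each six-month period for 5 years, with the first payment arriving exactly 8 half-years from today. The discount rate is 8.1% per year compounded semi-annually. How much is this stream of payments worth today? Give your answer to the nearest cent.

€312,510.12

Ordinary annuity of 10 payments, first payment at period 8.
Periodic rate r = 0.081/2 per half-year; n is counted in half-years.
The ordinary-annuity PV formula values the stream one period before the first payment (period 7); discount that back 7 periods:
PV₀ = 51,000 × [1 − (1+r)^−10] / r × (1+r)^−7 = €312,510.12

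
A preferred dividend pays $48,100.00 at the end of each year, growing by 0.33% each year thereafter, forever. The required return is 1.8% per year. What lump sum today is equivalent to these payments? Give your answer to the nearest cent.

$3,272,108.84

Periodic rate r = 0.018 per year.
Growing perpetuity (Gordon): PV = PMT₁ / (r − g) = 48,100 / (r − 0.0033) = $3,272,108.84.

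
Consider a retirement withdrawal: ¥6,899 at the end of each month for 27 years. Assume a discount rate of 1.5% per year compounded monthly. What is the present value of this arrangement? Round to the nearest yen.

This is an ordinary annuity: 324 payments of ¥6,899 at the end of each month.
Periodic rate r = 0.015/12 per month; n is counted in months.
PV = PMT × [(1 − (1+r)^−n)/r] = 6,899 × [1 − (1+r)^−324] / r = ¥1,837,090

¥1,837,090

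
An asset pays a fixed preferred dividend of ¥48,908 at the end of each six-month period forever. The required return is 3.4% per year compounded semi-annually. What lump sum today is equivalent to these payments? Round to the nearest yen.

¥2,876,941

Periodic rate r = 0.034/2 per half-year.
Level perpetuity: PV = PMT / r = 48,908 / (0.034/2) = ¥2,876,941.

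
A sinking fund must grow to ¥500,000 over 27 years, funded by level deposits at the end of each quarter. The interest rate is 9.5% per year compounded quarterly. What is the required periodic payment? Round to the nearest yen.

¥1,022

Level ordinary annuity; solve FV = PMT × [((1+r)^n − 1)/r] for PMT.
Periodic rate r = 0.095/4 per quarter; n is counted in quarters.
With n = 108: PMT = 500,000 / ([((1+r)^n − 1)/r]) = ¥1,022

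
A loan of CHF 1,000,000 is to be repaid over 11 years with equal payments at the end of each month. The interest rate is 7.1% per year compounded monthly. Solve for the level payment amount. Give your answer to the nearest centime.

Level ordinary annuity; solve PV = PMT × [(1 − (1+r)^−n)/r] for PMT.
Periodic rate r = 0.071/12 per month; n is counted in months.
With n = 132: PMT = 1,000,000 / ([(1 − (1+r)^−n)/r]) = CHF 10,936.60

CHF 10,936.60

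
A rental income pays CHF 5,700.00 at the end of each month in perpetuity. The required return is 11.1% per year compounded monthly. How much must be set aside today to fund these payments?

Periodic rate r = 0.111/12 per month.
Level perpetuity: PV = PMT / r = 5,700 / (0.111/12) = CHF 616,216.22.

CHF 616,216.22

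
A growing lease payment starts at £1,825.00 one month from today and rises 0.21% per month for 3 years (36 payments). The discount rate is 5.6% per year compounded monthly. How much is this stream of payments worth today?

£62,554.05

Periodic rate r = 0.056/12 per month; n is counted in months.
Growing ordinary annuity: PV = PMT₁ × [1 − ((1+g)/(1+r))^n] / (r − g) = 1,825 × [1 − ((1+0.0021)/(1+r))^36] / (r − 0.0021) = £62,554.05.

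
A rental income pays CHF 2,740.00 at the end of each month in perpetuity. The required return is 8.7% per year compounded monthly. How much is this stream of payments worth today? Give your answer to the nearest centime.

CHF 377,931.03

Periodic rate r = 0.087/12 per month.
Level perpetuity: PV = PMT / r = 2,740 / (0.087/12) = CHF 377,931.03.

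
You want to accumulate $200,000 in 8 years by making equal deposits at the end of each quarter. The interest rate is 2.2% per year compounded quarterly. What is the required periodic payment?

$5,733.25

Level ordinary annuity; solve FV = PMT × [((1+r)^n − 1)/r] for PMT.
Periodic rate r = 0.022/4 per quarter; n is counted in quarters.
With n = 32: PMT = 200,000 / ([((1+r)^n − 1)/r]) = $5,733.25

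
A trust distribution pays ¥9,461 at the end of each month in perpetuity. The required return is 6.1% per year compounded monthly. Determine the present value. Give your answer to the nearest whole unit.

¥1,861,180

Periodic rate r = 0.061/12 per month.
Level perpetuity: PV = PMT / r = 9,461 / (0.061/12) = ¥1,861,180.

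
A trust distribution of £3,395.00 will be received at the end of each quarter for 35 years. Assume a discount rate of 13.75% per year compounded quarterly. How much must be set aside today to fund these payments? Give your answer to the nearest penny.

This is an ordinary annuity: 140 payments of £3,395.00 at the end of each quarter.
Periodic rate r = 0.1375/4 per quarter; n is counted in quarters.
PV = PMT × [(1 − (1+r)^−n)/r] = 3,395 × [1 − (1+r)^−140] / r = £97,893.32

£97,893.32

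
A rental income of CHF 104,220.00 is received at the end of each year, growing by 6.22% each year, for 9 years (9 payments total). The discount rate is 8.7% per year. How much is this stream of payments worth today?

CHF 788,209.87

Periodic rate r = 0.087 per year.
Growing ordinary annuity: PV = PMT₁ × [1 − ((1+g)/(1+r))^n] / (r − g) = 104,220 × [1 − ((1+0.0622)/(1+r))^9] / (r − 0.0622) = CHF 788,209.87.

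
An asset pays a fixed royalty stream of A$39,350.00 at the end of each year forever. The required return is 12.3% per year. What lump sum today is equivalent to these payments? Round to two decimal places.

Periodic rate r = 0.123 per year.
Level perpetuity: PV = PMT / r = 39,350 / (0.123) = A$319,918.70.

A$319,918.70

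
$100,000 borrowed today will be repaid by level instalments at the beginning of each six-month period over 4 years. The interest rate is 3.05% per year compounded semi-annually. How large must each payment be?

Level annuity due; solve PV = PMT × [(1 − (1+r)^−n)/r] × (1+r) for PMT.
Periodic rate r = 0.0305/2 per half-year; n is counted in half-years.
With n = 8: PMT = 100,000 / ([(1 − (1+r)^−n)/r] × (1+r)) = $13,172.08

$13,172.08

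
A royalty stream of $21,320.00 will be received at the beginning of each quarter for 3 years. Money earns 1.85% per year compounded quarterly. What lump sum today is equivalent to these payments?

This is an annuity due: 12 payments of $21,320.00 at the beginning of each quarter.
Periodic rate r = 0.0185/4 per quarter; n is counted in quarters.
PV = PMT × [(1 − (1+r)^−n)/r] × (1+r) = 21,320 × [1 − (1+r)^−12] / r × (1+r) = $249,460.42

$249,460.42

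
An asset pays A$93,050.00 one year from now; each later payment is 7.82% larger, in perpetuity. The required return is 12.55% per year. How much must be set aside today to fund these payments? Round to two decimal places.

A$1,967,230.44

Periodic rate r = 0.1255 per year.
Growing perpetuity (Gordon): PV = PMT₁ / (r − g) = 93,050 / (r − 0.0782) = A$1,967,230.44.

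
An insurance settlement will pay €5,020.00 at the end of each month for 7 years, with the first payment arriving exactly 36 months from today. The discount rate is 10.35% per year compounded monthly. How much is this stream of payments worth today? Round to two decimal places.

Ordinary annuity of 84 payments, first payment at period 36.
Periodic rate r = 0.1035/12 per month; n is counted in months.
The ordinary-annuity PV formula values the stream one period before the first payment (period 35); discount that back 35 periods:
PV₀ = 5,020 × [1 − (1+r)^−84] / r × (1+r)^−35 = €221,464.60

€221,464.60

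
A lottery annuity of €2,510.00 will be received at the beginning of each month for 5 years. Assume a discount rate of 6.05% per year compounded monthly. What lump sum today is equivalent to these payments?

This is an annuity due: 60 payments of €2,510.00 at the beginning of each month.
Periodic rate r = 0.0605/12 per month; n is counted in months.
PV = PMT × [(1 − (1+r)^−n)/r] × (1+r) = 2,510 × [1 − (1+r)^−60] / r × (1+r) = €130,328.93

€130,328.93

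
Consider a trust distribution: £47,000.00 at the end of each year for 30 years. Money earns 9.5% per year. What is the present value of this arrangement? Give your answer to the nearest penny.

£462,231.80

This is an ordinary annuity: 30 payments of £47,000.00 at the end of each year.
Periodic rate r = 0.095 per year.
PV = PMT × [(1 − (1+r)^−n)/r] = 47,000 × [1 − (1+r)^−30] / r = £462,231.80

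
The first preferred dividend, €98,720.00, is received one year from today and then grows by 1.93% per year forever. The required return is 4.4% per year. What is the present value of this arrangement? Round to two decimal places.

€3,996,761.13

Periodic rate r = 0.044 per year.
Growing perpetuity (Gordon): PV = PMT₁ / (r − g) = 98,720 / (r − 0.0193) = €3,996,761.13.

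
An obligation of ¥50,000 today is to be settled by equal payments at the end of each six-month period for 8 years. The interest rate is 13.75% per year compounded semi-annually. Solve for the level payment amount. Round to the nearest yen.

Level ordinary annuity; solve PV = PMT × [(1 − (1+r)^−n)/r] for PMT.
Periodic rate r = 0.1375/2 per half-year; n is counted in half-years.
With n = 16: PMT = 50,000 / ([(1 − (1+r)^−n)/r]) = ¥5,249

¥5,249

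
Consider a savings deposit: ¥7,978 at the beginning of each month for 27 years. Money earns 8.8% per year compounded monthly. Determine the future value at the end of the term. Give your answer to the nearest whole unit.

¥10,595,992

This is an annuity due: 324 deposits of ¥7,978 at the beginning of each month.
Periodic rate r = 0.088/12 per month; n is counted in months.
FV = PMT × [((1+r)^n − 1)/r] × (1+r) = 7,978 × [(1+r)^324 − 1] / r × (1+r) = ¥10,595,992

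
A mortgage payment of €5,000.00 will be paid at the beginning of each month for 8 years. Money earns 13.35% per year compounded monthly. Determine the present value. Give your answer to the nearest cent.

€297,326.19

This is an annuity due: 96 payments of €5,000.00 at the beginning of each month.
Periodic rate r = 0.1335/12 per month; n is counted in months.
PV = PMT × [(1 − (1+r)^−n)/r] × (1+r) = 5,000 × [1 − (1+r)^−96] / r × (1+r) = €297,326.19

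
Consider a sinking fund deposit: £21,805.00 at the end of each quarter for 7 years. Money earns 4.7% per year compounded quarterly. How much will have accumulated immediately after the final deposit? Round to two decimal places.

£718,016.17

This is an ordinary annuity: 28 deposits of £21,805.00 at the end of each quarter.
Periodic rate r = 0.047/4 per quarter; n is counted in quarters.
FV = PMT × [((1+r)^n − 1)/r] = 21,805 × [(1+r)^28 − 1] / r = £718,016.17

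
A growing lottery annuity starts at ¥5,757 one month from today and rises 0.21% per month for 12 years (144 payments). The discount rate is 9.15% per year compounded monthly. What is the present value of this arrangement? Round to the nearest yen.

¥569,917

Periodic rate r = 0.0915/12 per month; n is counted in months.
Growing ordinary annuity: PV = PMT₁ × [1 − ((1+g)/(1+r))^n] / (r − g) = 5,757 × [1 − ((1+0.0021)/(1+r))^144] / (r − 0.0021) = ¥569,917.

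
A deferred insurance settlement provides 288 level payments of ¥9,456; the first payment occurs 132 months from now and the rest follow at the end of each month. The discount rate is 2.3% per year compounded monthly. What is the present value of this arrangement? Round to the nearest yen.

¥1,627,358

Ordinary annuity of 288 payments, first payment at period 132.
Periodic rate r = 0.023/12 per month; n is counted in months.
The ordinary-annuity PV formula values the stream one period before the first payment (period 131); discount that back 131 periods:
PV₀ = 9,456 × [1 − (1+r)^−288] / r × (1+r)^−131 = ¥1,627,358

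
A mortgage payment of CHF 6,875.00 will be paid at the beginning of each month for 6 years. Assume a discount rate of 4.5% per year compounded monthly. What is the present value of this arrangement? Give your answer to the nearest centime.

This is an annuity due: 72 payments of CHF 6,875.00 at the beginning of each month.
Periodic rate r = 0.045/12 per month; n is counted in months.
PV = PMT × [(1 − (1+r)^−n)/r] × (1+r) = 6,875 × [1 − (1+r)^−72] / r × (1+r) = CHF 434,721.45

CHF 434,721.45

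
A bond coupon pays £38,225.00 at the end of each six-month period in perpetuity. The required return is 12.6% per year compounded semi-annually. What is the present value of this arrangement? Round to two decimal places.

£606,746.03

Periodic rate r = 0.126/2 per half-year.
Level perpetuity: PV = PMT / r = 38,225 / (0.126/2) = £606,746.03.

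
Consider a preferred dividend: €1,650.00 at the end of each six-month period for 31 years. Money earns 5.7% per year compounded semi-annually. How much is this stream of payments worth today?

This is an ordinary annuity: 62 payments of €1,650.00 at the end of each six-month period.
Periodic rate r = 0.057/2 per half-year; n is counted in half-years.
PV = PMT × [(1 − (1+r)^−n)/r] = 1,650 × [1 − (1+r)^−62] / r = €47,756.26

€47,756.26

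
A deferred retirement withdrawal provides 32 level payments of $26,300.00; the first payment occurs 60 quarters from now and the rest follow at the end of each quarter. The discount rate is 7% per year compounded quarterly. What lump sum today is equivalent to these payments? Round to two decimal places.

Ordinary annuity of 32 payments, first payment at period 60.
Periodic rate r = 0.07/4 per quarter; n is counted in quarters.
The ordinary-annuity PV formula values the stream one period before the first payment (period 59); discount that back 59 periods:
PV₀ = 26,300 × [1 − (1+r)^−32] / r × (1+r)^−59 = $230,045.91

$230,045.91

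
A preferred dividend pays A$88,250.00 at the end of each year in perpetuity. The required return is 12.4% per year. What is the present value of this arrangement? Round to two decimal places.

A$711,693.55

Periodic rate r = 0.124 per year.
Level perpetuity: PV = PMT / r = 88,250 / (0.124) = A$711,693.55.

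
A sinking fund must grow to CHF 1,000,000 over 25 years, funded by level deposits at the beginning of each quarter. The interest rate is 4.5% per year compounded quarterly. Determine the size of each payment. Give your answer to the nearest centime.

Level annuity due; solve FV = PMT × [((1+r)^n − 1)/r] × (1+r) for PMT.
Periodic rate r = 0.045/4 per quarter; n is counted in quarters.
With n = 100: PMT = 1,000,000 / ([((1+r)^n − 1)/r] × (1+r)) = CHF 5,397.97

CHF 5,397.97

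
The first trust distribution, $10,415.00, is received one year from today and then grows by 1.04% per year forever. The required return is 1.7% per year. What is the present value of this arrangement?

Periodic rate r = 0.017 per year.
Growing perpetuity (Gordon): PV = PMT₁ / (r − g) = 10,415 / (r − 0.0104) = $1,578,030.30.

$1,578,030.30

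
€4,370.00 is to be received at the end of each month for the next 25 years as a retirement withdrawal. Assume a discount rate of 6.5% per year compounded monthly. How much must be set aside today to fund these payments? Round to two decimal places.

€647,208.78

This is an ordinary annuity: 300 payments of €4,370.00 at the end of each month.
Periodic rate r = 0.065/12 per month; n is counted in months.
PV = PMT × [(1 − (1+r)^−n)/r] = 4,370 × [1 − (1+r)^−300] / r = €647,208.78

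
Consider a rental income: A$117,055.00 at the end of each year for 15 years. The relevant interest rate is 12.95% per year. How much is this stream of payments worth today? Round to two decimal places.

This is an ordinary annuity: 15 payments of A$117,055.00 at the end of each year.
Periodic rate r = 0.1295 per year.
PV = PMT × [(1 − (1+r)^−n)/r] = 117,055 × [1 − (1+r)^−15] / r = A$758,411.78

A$758,411.78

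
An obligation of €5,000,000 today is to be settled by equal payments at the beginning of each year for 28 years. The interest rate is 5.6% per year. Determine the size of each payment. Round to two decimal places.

Level annuity due; solve PV = PMT × [(1 − (1+r)^−n)/r] × (1+r) for PMT.
Periodic rate r = 0.056 per year.
With n = 28: PMT = 5,000,000 / ([(1 − (1+r)^−n)/r] × (1+r)) = €338,841.16

€338,841.16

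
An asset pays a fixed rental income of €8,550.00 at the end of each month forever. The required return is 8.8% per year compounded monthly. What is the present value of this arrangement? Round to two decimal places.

Periodic rate r = 0.088/12 per month.
Level perpetuity: PV = PMT / r = 8,550 / (0.088/12) = €1,165,909.09.

€1,165,909.09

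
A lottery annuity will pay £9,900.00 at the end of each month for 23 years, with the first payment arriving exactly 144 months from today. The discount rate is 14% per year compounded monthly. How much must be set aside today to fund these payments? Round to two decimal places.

£154,983.61

Ordinary annuity of 276 payments, first payment at period 144.
Periodic rate r = 0.14/12 per month; n is counted in months.
The ordinary-annuity PV formula values the stream one period before the first payment (period 143); discount that back 143 periods:
PV₀ = 9,900 × [1 − (1+r)^−276] / r × (1+r)^−143 = £154,983.61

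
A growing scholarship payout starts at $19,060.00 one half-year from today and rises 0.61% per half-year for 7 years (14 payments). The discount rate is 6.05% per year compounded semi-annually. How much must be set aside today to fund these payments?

Periodic rate r = 0.0605/2 per half-year; n is counted in half-years.
Growing ordinary annuity: PV = PMT₁ × [1 − ((1+g)/(1+r))^n] / (r − g) = 19,060 × [1 − ((1+0.0061)/(1+r))^14] / (r − 0.0061) = $223,014.06.

$223,014.06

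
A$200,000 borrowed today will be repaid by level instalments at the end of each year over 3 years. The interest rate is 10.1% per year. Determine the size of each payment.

Level ordinary annuity; solve PV = PMT × [(1 − (1+r)^−n)/r] for PMT.
Periodic rate r = 0.101 per year.
With n = 3: PMT = 200,000 / ([(1 − (1+r)^−n)/r]) = A$80,564.58

A$80,564.58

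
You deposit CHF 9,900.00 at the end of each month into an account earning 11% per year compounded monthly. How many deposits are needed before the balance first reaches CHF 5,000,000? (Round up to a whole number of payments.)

Periodic rate r = 0.11/12 per month; n is counted in months.
Ordinary annuity FV: 5,000,000 = 9,900 × [((1+r)^n − 1)/r].
(1+r)^n = 1 + 5,000,000 × r / 9,900, so n = ln(1 + 5,000,000·r/9,900) / ln(1+r) = 189.38.
Round up to a whole number of payments: n = 190.

190 payments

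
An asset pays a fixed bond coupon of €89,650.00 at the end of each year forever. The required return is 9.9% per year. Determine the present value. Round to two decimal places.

Periodic rate r = 0.099 per year.
Level perpetuity: PV = PMT / r = 89,650 / (0.099) = €905,555.56.

€905,555.56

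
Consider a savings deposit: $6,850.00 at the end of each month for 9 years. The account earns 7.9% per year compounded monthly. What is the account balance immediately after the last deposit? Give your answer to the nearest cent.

$1,073,061.21

This is an ordinary annuity: 108 deposits of $6,850.00 at the end of each month.
Periodic rate r = 0.079/12 per month; n is counted in months.
FV = PMT × [((1+r)^n − 1)/r] = 6,850 × [(1+r)^108 − 1] / r = $1,073,061.21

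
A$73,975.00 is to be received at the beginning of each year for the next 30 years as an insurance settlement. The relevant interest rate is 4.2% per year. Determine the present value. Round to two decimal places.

This is an annuity due: 30 payments of A$73,975.00 at the beginning of each year.
Periodic rate r = 0.042 per year.
PV = PMT × [(1 − (1+r)^−n)/r] × (1+r) = 73,975 × [1 − (1+r)^−30] / r × (1+r) = A$1,301,123.95

A$1,301,123.95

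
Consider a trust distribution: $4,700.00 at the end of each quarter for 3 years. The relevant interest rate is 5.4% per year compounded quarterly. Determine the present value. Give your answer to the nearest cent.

$51,747.57

This is an ordinary annuity: 12 payments of $4,700.00 at the end of each quarter.
Periodic rate r = 0.054/4 per quarter; n is counted in quarters.
PV = PMT × [(1 − (1+r)^−n)/r] = 4,700 × [1 − (1+r)^−12] / r = $51,747.57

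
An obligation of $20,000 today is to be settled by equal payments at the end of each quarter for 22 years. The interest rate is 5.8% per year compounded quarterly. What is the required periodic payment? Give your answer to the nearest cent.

Level ordinary annuity; solve PV = PMT × [(1 − (1+r)^−n)/r] for PMT.
Periodic rate r = 0.058/4 per quarter; n is counted in quarters.
With n = 88: PMT = 20,000 / ([(1 − (1+r)^−n)/r]) = $403.74

$403.74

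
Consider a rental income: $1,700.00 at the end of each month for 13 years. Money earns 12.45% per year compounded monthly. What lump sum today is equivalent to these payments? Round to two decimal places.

This is an ordinary annuity: 156 payments of $1,700.00 at the end of each month.
Periodic rate r = 0.1245/12 per month; n is counted in months.
PV = PMT × [(1 − (1+r)^−n)/r] = 1,700 × [1 − (1+r)^−156] / r = $131,108.05

$131,108.05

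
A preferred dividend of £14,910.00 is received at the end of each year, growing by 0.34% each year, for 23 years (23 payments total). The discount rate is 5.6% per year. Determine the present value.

£195,936.31

Periodic rate r = 0.056 per year.
Growing ordinary annuity: PV = PMT₁ × [1 − ((1+g)/(1+r))^n] / (r − g) = 14,910 × [1 − ((1+0.0034)/(1+r))^23] / (r − 0.0034) = £195,936.31.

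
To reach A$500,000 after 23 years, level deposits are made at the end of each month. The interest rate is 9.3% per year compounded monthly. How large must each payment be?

Level ordinary annuity; solve FV = PMT × [((1+r)^n − 1)/r] for PMT.
Periodic rate r = 0.093/12 per month; n is counted in months.
With n = 276: PMT = 500,000 / ([((1+r)^n − 1)/r]) = A$522.15

A$522.15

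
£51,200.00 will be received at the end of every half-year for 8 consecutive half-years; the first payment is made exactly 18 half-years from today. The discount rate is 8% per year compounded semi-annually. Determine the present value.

Ordinary annuity of 8 payments, first payment at period 18.
Periodic rate r = 0.08/2 per half-year; n is counted in half-years.
The ordinary-annuity PV formula values the stream one period before the first payment (period 17); discount that back 17 periods:
PV₀ = 51,200 × [1 − (1+r)^−8] / r × (1+r)^−17 = £176,968.25

£176,968.25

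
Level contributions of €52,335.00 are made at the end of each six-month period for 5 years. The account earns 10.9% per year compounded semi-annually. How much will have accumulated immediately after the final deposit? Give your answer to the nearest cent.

€672,256.26

This is an ordinary annuity: 10 deposits of €52,335.00 at the end of each six-month period.
Periodic rate r = 0.109/2 per half-year; n is counted in half-years.
FV = PMT × [((1+r)^n − 1)/r] = 52,335 × [(1+r)^10 − 1] / r = €672,256.26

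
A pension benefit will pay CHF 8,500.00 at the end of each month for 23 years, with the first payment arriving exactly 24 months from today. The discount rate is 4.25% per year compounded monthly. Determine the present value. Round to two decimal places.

CHF 1,378,649.87

Ordinary annuity of 276 payments, first payment at period 24.
Periodic rate r = 0.0425/12 per month; n is counted in months.
The ordinary-annuity PV formula values the stream one period before the first payment (period 23); discount that back 23 periods:
PV₀ = 8,500 × [1 − (1+r)^−276] / r × (1+r)^−23 = CHF 1,378,649.87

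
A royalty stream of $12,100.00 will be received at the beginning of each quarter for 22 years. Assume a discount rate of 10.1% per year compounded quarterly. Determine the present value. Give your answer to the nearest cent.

$436,564.33

This is an annuity due: 88 payments of $12,100.00 at the beginning of each quarter.
Periodic rate r = 0.101/4 per quarter; n is counted in quarters.
PV = PMT × [(1 − (1+r)^−n)/r] × (1+r) = 12,100 × [1 − (1+r)^−88] / r × (1+r) = $436,564.33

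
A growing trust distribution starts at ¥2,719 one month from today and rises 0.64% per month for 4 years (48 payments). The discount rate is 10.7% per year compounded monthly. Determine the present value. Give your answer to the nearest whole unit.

¥122,058

Periodic rate r = 0.107/12 per month; n is counted in months.
Growing ordinary annuity: PV = PMT₁ × [1 − ((1+g)/(1+r))^n] / (r − g) = 2,719 × [1 − ((1+0.0064)/(1+r))^48] / (r − 0.0064) = ¥122,058.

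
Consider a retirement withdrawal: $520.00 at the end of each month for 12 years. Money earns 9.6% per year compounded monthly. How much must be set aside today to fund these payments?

This is an ordinary annuity: 144 payments of $520.00 at the end of each month.
Periodic rate r = 0.096/12 per month; n is counted in months.
PV = PMT × [(1 − (1+r)^−n)/r] = 520 × [1 − (1+r)^−144] / r = $44,365.37

$44,365.37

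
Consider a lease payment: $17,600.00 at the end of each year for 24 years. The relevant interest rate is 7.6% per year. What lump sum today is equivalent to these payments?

$191,657.66

This is an ordinary annuity: 24 payments of $17,600.00 at the end of each year.
Periodic rate r = 0.076 per year.
PV = PMT × [(1 − (1+r)^−n)/r] = 17,600 × [1 − (1+r)^−24] / r = $191,657.66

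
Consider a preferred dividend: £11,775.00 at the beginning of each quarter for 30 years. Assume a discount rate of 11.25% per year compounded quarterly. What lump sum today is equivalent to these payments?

This is an annuity due: 120 payments of £11,775.00 at the beginning of each quarter.
Periodic rate r = 0.1125/4 per quarter; n is counted in quarters.
PV = PMT × [(1 − (1+r)^−n)/r] × (1+r) = 11,775 × [1 − (1+r)^−120] / r × (1+r) = £415,010.32

£415,010.32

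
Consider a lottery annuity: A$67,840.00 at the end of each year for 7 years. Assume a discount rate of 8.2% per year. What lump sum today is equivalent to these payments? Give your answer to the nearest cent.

A$350,797.04

This is an ordinary annuity: 7 payments of A$67,840.00 at the end of each year.
Periodic rate r = 0.082 per year.
PV = PMT × [(1 − (1+r)^−n)/r] = 67,840 × [1 − (1+r)^−7] / r = A$350,797.04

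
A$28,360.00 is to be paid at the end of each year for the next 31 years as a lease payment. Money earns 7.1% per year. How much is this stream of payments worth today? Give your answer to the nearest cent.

This is an ordinary annuity: 31 payments of A$28,360.00 at the end of each year.
Periodic rate r = 0.071 per year.
PV = PMT × [(1 − (1+r)^−n)/r] = 28,360 × [1 − (1+r)^−31] / r = A$351,796.34

A$351,796.34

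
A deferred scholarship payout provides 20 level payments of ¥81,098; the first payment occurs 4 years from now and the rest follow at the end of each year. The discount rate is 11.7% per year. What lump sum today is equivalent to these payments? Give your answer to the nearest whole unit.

¥442,953

Ordinary annuity of 20 payments, first payment at period 4.
Periodic rate r = 0.117 per year.
The ordinary-annuity PV formula values the stream one period before the first payment (period 3); discount that back 3 periods:
PV₀ = 81,098 × [1 − (1+r)^−20] / r × (1+r)^−3 = ¥442,953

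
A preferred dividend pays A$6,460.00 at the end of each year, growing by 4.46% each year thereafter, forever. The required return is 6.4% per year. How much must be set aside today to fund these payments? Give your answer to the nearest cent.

A$332,989.69

Periodic rate r = 0.064 per year.
Growing perpetuity (Gordon): PV = PMT₁ / (r − g) = 6,460 / (r − 0.0446) = A$332,989.69.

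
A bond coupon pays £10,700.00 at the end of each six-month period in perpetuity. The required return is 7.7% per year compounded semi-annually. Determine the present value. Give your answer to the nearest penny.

Periodic rate r = 0.077/2 per half-year.
Level perpetuity: PV = PMT / r = 10,700 / (0.077/2) = £277,922.08.

£277,922.08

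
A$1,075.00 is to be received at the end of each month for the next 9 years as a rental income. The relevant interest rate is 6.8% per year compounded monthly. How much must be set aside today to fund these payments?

A$86,657.11

This is an ordinary annuity: 108 payments of A$1,075.00 at the end of each month.
Periodic rate r = 0.068/12 per month; n is counted in months.
PV = PMT × [(1 − (1+r)^−n)/r] = 1,075 × [1 − (1+r)^−108] / r = A$86,657.11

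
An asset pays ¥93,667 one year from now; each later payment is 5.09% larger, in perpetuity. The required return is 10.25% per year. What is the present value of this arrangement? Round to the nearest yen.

Periodic rate r = 0.1025 per year.
Growing perpetuity (Gordon): PV = PMT₁ / (r − g) = 93,667 / (r − 0.0509) = ¥1,815,252.

¥1,815,252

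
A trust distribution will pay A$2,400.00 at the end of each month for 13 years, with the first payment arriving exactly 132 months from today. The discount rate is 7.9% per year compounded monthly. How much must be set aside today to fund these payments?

Ordinary annuity of 156 payments, first payment at period 132.
Periodic rate r = 0.079/12 per month; n is counted in months.
The ordinary-annuity PV formula values the stream one period before the first payment (period 131); discount that back 131 periods:
PV₀ = 2,400 × [1 − (1+r)^−156] / r × (1+r)^−131 = A$98,881.20

A$98,881.20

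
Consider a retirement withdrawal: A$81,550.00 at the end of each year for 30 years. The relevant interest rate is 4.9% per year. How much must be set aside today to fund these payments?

This is an ordinary annuity: 30 payments of A$81,550.00 at the end of each year.
Periodic rate r = 0.049 per year.
PV = PMT × [(1 − (1+r)^−n)/r] = 81,550 × [1 − (1+r)^−30] / r = A$1,268,041.22

A$1,268,041.22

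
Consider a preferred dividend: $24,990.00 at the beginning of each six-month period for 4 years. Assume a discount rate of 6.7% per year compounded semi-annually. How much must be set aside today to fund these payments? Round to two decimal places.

This is an annuity due: 8 payments of $24,990.00 at the beginning of each six-month period.
Periodic rate r = 0.067/2 per half-year; n is counted in half-years.
PV = PMT × [(1 − (1+r)^−n)/r] × (1+r) = 24,990 × [1 − (1+r)^−8] / r × (1+r) = $178,651.49

$178,651.49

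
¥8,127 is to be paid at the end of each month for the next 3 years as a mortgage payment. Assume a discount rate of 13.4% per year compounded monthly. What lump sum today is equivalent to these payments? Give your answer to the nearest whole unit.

¥239,827

This is an ordinary annuity: 36 payments of ¥8,127 at the end of each month.
Periodic rate r = 0.134/12 per month; n is counted in months.
PV = PMT × [(1 − (1+r)^−n)/r] = 8,127 × [1 − (1+r)^−36] / r = ¥239,827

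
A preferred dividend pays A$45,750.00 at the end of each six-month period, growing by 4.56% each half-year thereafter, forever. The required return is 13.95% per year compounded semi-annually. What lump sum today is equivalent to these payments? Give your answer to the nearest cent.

A$1,894,409.94

Periodic rate r = 0.1395/2 per half-year.
Growing perpetuity (Gordon): PV = PMT₁ / (r − g) = 45,750 / (r − 0.0456) = A$1,894,409.94.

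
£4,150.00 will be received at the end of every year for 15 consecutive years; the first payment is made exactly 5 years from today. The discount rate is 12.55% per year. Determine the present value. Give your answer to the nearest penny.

£17,109.20

Ordinary annuity of 15 payments, first payment at period 5.
Periodic rate r = 0.1255 per year.
The ordinary-annuity PV formula values the stream one period before the first payment (period 4); discount that back 4 periods:
PV₀ = 4,150 × [1 − (1+r)^−15] / r × (1+r)^−4 = £17,109.20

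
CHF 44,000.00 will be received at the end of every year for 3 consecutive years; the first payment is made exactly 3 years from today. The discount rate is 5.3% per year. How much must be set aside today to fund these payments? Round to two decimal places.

Ordinary annuity of 3 payments, first payment at period 3.
Periodic rate r = 0.053 per year.
The ordinary-annuity PV formula values the stream one period before the first payment (period 2); discount that back 2 periods:
PV₀ = 44,000 × [1 − (1+r)^−3] / r × (1+r)^−2 = CHF 107,459.90

CHF 107,459.90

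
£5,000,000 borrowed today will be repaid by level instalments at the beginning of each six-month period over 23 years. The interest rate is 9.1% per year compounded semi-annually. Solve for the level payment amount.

£249,869.93

Level annuity due; solve PV = PMT × [(1 − (1+r)^−n)/r] × (1+r) for PMT.
Periodic rate r = 0.091/2 per half-year; n is counted in half-years.
With n = 46: PMT = 5,000,000 / ([(1 − (1+r)^−n)/r] × (1+r)) = £249,869.93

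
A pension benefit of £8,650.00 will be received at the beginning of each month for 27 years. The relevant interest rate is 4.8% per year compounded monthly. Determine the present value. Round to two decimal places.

This is an annuity due: 324 payments of £8,650.00 at the beginning of each month.
Periodic rate r = 0.048/12 per month; n is counted in months.
PV = PMT × [(1 − (1+r)^−n)/r] × (1+r) = 8,650 × [1 − (1+r)^−324] / r × (1+r) = £1,575,533.28

£1,575,533.28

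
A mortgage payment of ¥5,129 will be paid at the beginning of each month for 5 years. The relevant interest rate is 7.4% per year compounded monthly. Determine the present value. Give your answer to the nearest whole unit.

This is an annuity due: 60 payments of ¥5,129 at the beginning of each month.
Periodic rate r = 0.074/12 per month; n is counted in months.
PV = PMT × [(1 − (1+r)^−n)/r] × (1+r) = 5,129 × [1 − (1+r)^−60] / r × (1+r) = ¥258,155

¥258,155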